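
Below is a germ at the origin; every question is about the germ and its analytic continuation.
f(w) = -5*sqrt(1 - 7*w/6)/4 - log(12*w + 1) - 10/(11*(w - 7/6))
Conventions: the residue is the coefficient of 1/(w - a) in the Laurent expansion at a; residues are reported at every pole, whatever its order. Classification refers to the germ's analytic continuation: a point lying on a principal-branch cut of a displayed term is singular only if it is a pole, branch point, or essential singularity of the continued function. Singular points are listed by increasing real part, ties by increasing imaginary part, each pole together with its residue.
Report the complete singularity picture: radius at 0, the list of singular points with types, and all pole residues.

Denominator factor (w - 7/6): pole of order 1 at 7/6, modulus 7/6.
Branch term (-5/4)*sqrt(1 - w/(6/7)): its argument vanishes at w = 6/7, a square-root branch point, modulus 6/7.
Branch term (-1)*log(1 - w/(-1/12)): its argument vanishes at w = -1/12, a logarithmic branch point, modulus 1/12.
The radius of convergence is the smallest modulus among the singular points: 1/12.
The branch terms are analytic at 7/6 and contribute nothing to the residue; only the rational part matters.
At the order-1 pole 7/6 set g(w) = (w - (7/6))*(rational part) = -10/11.
Simple pole: residue = g(a) at a = 7/6, which is -10/11.
List the singular points by increasing real part (a conjugate pair: the negative imaginary part first).

Radius of convergence at 0: 1/12.
At -1/12: a logarithmic branch point.
At 6/7: an algebraic (square-root) branch point.
At 7/6: a pole of order 1; residue -10/11.


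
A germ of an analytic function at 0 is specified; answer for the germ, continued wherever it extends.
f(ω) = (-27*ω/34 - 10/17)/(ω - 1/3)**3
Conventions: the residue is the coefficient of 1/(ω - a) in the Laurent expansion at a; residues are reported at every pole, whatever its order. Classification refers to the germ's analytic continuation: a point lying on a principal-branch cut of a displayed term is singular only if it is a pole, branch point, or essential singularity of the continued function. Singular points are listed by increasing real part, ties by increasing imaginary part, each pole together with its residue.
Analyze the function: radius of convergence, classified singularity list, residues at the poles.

Denominator factor (ω - 1/3)^3: pole of order 3 at 1/3, modulus 1/3.
The radius of convergence is the smallest modulus among the singular points: 1/3.
At the order-3 pole 1/3 set g(ω) = (ω - (1/3))^3*f(ω) = -27*ω/34 - 10/17.
Order-3 pole: residue = g''(a)/2; g''(1/3) = 0, so the residue is 0.

Radius of convergence at 0: 1/3.
At 1/3: a pole of order 3; residue 0.


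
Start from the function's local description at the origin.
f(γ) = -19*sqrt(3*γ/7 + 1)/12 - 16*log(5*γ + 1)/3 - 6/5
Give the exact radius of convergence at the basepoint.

The radius of convergence is 1/5.

Branch term (-19/12)*sqrt(1 - γ/(-7/3)): its argument vanishes at γ = -7/3, a square-root branch point, modulus 7/3.
Branch term (-16/3)*log(1 - γ/(-1/5)): its argument vanishes at γ = -1/5, a logarithmic branch point, modulus 1/5.
The radius of convergence is the smallest modulus among the singular points: 1/5.


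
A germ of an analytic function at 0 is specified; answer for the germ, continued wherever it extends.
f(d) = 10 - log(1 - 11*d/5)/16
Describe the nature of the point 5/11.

The point is a logarithmic branch point.

The term (-1/16)*log(1 - d/(5/11)) has argument 1 - 5/11/(5/11) = 0 at 5/11: a logarithmic (infinitely-sheeted) branch point; the remaining terms are analytic or single-valued there.


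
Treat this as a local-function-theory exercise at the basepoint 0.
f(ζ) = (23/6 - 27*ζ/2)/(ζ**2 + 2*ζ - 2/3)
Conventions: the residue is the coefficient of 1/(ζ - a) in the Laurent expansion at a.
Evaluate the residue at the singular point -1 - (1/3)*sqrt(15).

The residue is -27/4 - (26/15)*sqrt(15).

The factor ζ**2 + 2*ζ - 2/3 splits as (ζ - a)(ζ - a') with a = -1 - (1/3)*sqrt(15), a' = -1 + (1/3)*sqrt(15). At the order-1 pole a set g(ζ) = (ζ - a)*f(ζ) = [23/6 - 27*ζ/2] / (ζ - a').
Simple pole: residue = g(a) at a = -1 - (1/3)*sqrt(15), which is -27/4 - (26/15)*sqrt(15).


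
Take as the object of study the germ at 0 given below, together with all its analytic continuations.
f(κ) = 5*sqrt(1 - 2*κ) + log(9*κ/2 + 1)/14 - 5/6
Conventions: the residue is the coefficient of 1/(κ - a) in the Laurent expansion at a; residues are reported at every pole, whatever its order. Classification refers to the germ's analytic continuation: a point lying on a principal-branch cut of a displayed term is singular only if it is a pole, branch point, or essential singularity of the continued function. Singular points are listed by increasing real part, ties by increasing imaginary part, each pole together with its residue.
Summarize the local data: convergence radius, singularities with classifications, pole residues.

Radius of convergence at 0: 2/9.
At -2/9: a logarithmic branch point.
At 1/2: an algebraic (square-root) branch point.

Branch term (5)*sqrt(1 - κ/(1/2)): its argument vanishes at κ = 1/2, a square-root branch point, modulus 1/2.
Branch term (1/14)*log(1 - κ/(-2/9)): its argument vanishes at κ = -2/9, a logarithmic branch point, modulus 2/9.
The radius of convergence is the smallest modulus among the singular points: 2/9.
List the singular points by increasing real part (a conjugate pair: the negative imaginary part first).


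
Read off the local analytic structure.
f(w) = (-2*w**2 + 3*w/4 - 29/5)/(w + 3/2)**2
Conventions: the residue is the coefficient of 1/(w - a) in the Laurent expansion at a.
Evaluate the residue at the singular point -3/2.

At the order-2 pole -3/2 set g(w) = (w - (-3/2))^2*f(w) = -2*w**2 + 3*w/4 - 29/5.
Order-2 pole: residue = g'(a); g'(-3/2) = 27/4, so the residue is 27/4.

The residue is 27/4.


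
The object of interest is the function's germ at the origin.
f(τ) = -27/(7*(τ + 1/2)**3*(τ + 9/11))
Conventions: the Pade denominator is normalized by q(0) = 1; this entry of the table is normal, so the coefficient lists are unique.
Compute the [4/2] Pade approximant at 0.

The Pade approximant has numerator coefficients [-264/7, 144347808/1655801, -227573280/1655801, 268333824/1655801, -199503744/1655801]; denominator coefficients [1, 10454347/2128887, 13376482/2128887].

Taylor coefficients needed (expand at 0): a_0 = -264/7, a_1 = 5720/21, a_2 = -233992/189, a_3 = 7706072/1701, a_4 = -31905016/2187, a_5 = 849801128/19683, a_6 = -21320115256/177147.
Write the denominator as Q(τ) = 1 + q1*τ + q2*τ^2. Requiring Q*f - P = O(τ^7) with deg P <= 4 kills the coefficients of τ^5..τ^6 in Q*f:
  τ^5: a_5 + q1*a_4 + q2*a_3 = 0, i.e. 849801128/19683 + (-31905016/2187)*q1 + (7706072/1701)*q2 = 0.
  τ^6: a_6 + q1*a_5 + q2*a_4 = 0, i.e. -21320115256/177147 + (849801128/19683)*q1 + (-31905016/2187)*q2 = 0.
Solving this linear system: q1 = 10454347/2128887, q2 = 13376482/2128887.
The numerator is Q*f truncated at degree 4: P0 = a_0 = -264/7; P1 = a_1 + q1*a_0 = 144347808/1655801; P2 = a_2 + q1*a_1 + q2*a_0 = -227573280/1655801; P3 = a_3 + q1*a_2 + q2*a_1 = 268333824/1655801; P4 = a_4 + q1*a_3 + q2*a_2 = -199503744/1655801.


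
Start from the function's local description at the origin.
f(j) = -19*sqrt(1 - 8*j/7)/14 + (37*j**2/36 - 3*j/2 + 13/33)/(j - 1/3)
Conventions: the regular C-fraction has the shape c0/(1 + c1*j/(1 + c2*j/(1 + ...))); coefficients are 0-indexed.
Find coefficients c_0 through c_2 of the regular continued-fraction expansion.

Taylor coefficients (expand at 0): a_0 = -391/154, a_1 = 1865/1078, a_2 = 85/45276.
c0 = a_0 = -391/154. Peel one level at a time: if S = 1 + c*j/S' with S'(0) = 1, then c is the j-coefficient of S and S' = c*j/(S - 1).
S_1 = c0/f = 1 + (1865/2737)*j + (20902585/44947014)*j^2 + ...; c1 = 1865/2737.
S_2 = c1*j/(S_1 - 1) = 1 + (-4180517/6125406)*j + ...; c2 = -4180517/6125406.

The regular C-fraction coefficients are [-391/154, 1865/2737, -4180517/6125406].


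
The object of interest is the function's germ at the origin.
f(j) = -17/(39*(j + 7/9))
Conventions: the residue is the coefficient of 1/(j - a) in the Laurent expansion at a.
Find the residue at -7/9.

The residue is -17/39.

At the order-1 pole -7/9 set g(j) = (j - (-7/9))*f(j) = -17/39.
Simple pole: residue = g(a) at a = -7/9, which is -17/39.


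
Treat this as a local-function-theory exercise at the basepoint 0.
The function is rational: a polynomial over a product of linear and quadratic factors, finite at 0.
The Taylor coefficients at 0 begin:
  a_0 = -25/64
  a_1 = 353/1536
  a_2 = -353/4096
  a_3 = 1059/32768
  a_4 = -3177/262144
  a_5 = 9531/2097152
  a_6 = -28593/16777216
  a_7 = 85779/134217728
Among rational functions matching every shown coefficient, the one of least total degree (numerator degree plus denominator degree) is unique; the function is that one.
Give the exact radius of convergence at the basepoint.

The radius of convergence is 8/3.

No rational of total degree below 2 reproduces all 8 coefficients; solving the [1/1] Pade equations on them gives f(θ) = (2*θ/9 - 25/24)/(θ + 8/3), whose expansion matches every shown term.
Denominator factor (θ + 8/3): pole of order 1 at -8/3, modulus 8/3.
The radius of convergence is the smallest modulus among the singular points: 8/3.


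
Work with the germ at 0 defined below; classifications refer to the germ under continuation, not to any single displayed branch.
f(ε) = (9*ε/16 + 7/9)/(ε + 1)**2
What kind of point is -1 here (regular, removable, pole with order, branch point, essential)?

The point is a pole of order 2.

The denominator factor ε + 1 vanishes at -1 and appears to the power 2; the numerator there equals 31/144, nonzero, and no other factor vanishes.
Hence a pole whose order is the multiplicity, 2.


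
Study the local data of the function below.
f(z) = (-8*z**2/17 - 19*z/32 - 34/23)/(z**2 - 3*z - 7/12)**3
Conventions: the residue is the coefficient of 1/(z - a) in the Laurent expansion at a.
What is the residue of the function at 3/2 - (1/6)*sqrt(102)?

The factor z**2 - 3*z - 7/12 splits as (z - a)(z - a') with a = 3/2 - (1/6)*sqrt(102), a' = 3/2 + (1/6)*sqrt(102). At the order-3 pole a set g(z) = (z - a)^3*f(z) = [-8*z**2/17 - 19*z/32 - 34/23] / (z - a')^3.
Order-3 pole: residue = g''(a)/2; g''(3/2 - (1/6)*sqrt(102)) = (2015637/245885824)*sqrt(102), so the residue is (2015637/491771648)*sqrt(102).

The residue is (2015637/491771648)*sqrt(102).


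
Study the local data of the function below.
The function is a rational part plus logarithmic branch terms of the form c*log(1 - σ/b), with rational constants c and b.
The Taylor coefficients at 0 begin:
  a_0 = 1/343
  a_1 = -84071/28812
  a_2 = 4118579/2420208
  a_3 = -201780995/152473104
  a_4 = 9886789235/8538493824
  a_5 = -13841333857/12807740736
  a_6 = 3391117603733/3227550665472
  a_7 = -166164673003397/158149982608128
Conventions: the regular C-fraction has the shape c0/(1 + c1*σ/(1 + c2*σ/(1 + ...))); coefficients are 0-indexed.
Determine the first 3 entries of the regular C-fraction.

Taylor coefficients (read off): a_0 = 1/343, a_1 = -84071/28812, a_2 = 4118579/2420208.
c0 = a_0 = 1/343. Peel one level at a time: if S = 1 + c*σ/S' with S'(0) = 1, then c is the σ-coefficient of S and S' = c*σ/(S - 1).
S_1 = c0/f = 1 + (84071/84)*σ + (3531907231/3528)*σ^2 + ...; c1 = 84071/84.
S_2 = c1*σ/(S_1 - 1) = 1 + (-3531907231/3530982)*σ + ...; c2 = -3531907231/3530982.

The regular C-fraction coefficients are [1/343, 84071/84, -3531907231/3530982].


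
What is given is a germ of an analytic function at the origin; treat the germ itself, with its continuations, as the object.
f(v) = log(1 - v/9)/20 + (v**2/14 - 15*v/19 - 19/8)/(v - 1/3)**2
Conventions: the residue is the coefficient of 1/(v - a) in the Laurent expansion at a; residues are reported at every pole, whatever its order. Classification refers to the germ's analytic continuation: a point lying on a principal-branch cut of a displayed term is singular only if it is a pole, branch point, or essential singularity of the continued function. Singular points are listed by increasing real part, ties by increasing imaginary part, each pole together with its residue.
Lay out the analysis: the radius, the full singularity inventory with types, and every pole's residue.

Denominator factor (v - 1/3)^2: pole of order 2 at 1/3, modulus 1/3.
Branch term (1/20)*log(1 - v/(9)): its argument vanishes at v = 9, a logarithmic branch point, modulus 9.
The radius of convergence is the smallest modulus among the singular points: 1/3.
The branch term is analytic at 1/3 and contributes nothing to the residue; only the rational part matters.
At the order-2 pole 1/3 set g(v) = (v - (1/3))^2*(rational part) = v**2/14 - 15*v/19 - 19/8.
Order-2 pole: residue = g'(a); g'(1/3) = -296/399, so the residue is -296/399.
List the singular points by increasing real part (a conjugate pair: the negative imaginary part first).

Radius of convergence at 0: 1/3.
At 1/3: a pole of order 2; residue -296/399.
At 9: a logarithmic branch point.


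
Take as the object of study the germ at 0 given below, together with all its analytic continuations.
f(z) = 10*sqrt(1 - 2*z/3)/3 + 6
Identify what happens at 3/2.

The point is an algebraic (square-root) branch point.

The term (10/3)*sqrt(1 - z/(3/2)) has argument 1 - 3/2/(3/2) = 0 at 3/2: a square-root (algebraic, two-sheeted) branch point; the remaining terms are analytic or single-valued there.


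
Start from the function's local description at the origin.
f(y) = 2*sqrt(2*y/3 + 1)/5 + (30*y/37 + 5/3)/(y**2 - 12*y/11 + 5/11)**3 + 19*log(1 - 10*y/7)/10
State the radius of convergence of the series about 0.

Denominator factor (y**2 - 12*y/11 + 5/11)^3: discriminant -76/121, complex-conjugate roots (6/11) + ((1/11)*sqrt(19))*i and (6/11) - ((1/11)*sqrt(19))*i; poles of order 3, moduli (1/11)*sqrt(55) and (1/11)*sqrt(55).
Branch term (19/10)*log(1 - y/(7/10)): its argument vanishes at y = 7/10, a logarithmic branch point, modulus 7/10.
Branch term (2/5)*sqrt(1 - y/(-3/2)): its argument vanishes at y = -3/2, a square-root branch point, modulus 3/2.
The radius of convergence is the smallest modulus among the singular points: (1/11)*sqrt(55).

The radius of convergence is (1/11)*sqrt(55).


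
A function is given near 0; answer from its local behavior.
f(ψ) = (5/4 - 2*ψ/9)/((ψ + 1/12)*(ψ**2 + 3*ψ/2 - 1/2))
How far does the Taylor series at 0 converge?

Denominator factor (ψ**2 + 3*ψ/2 - 1/2): discriminant 17/4, real irrational roots -3/4 + (1/4)*sqrt(17) and -3/4 - (1/4)*sqrt(17); poles of order 1, moduli -3/4 + (1/4)*sqrt(17) and 3/4 + (1/4)*sqrt(17).
Denominator factor (ψ + 1/12): pole of order 1 at -1/12, modulus 1/12.
The radius of convergence is the smallest modulus among the singular points: 1/12.

The radius of convergence is 1/12.


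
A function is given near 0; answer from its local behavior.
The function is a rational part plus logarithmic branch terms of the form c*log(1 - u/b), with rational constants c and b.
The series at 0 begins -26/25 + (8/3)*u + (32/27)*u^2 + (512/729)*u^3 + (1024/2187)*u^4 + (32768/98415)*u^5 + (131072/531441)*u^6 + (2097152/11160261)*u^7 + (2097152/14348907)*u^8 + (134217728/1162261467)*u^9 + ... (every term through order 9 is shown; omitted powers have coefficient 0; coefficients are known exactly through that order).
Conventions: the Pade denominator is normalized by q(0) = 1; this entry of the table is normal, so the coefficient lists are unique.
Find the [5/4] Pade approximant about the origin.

The Pade approximant has numerator coefficients [-26/25, 1912/405, -736/135, 169984/76545, -570368/2066715, 16384/6200145]; denominator coefficients [1, -160/81, 320/243, -5120/15309, 10240/413343].

Taylor coefficients needed (read off): a_0 = -26/25, a_1 = 8/3, a_2 = 32/27, a_3 = 512/729, a_4 = 1024/2187, a_5 = 32768/98415, a_6 = 131072/531441, a_7 = 2097152/11160261, a_8 = 2097152/14348907, a_9 = 134217728/1162261467.
Write the denominator as Q(u) = 1 + q1*u + q2*u^2 + q3*u^3 + q4*u^4. Requiring Q*f - P = O(u^10) with deg P <= 5 kills the coefficients of u^6..u^9 in Q*f:
  u^6: a_6 + q1*a_5 + q2*a_4 + q3*a_3 + q4*a_2 = 0, i.e. 131072/531441 + (32768/98415)*q1 + (1024/2187)*q2 + (512/729)*q3 + (32/27)*q4 = 0.
  u^7: a_7 + q1*a_6 + q2*a_5 + q3*a_4 + q4*a_3 = 0, i.e. 2097152/11160261 + (131072/531441)*q1 + (32768/98415)*q2 + (1024/2187)*q3 + (512/729)*q4 = 0.
  u^8: a_8 + q1*a_7 + q2*a_6 + q3*a_5 + q4*a_4 = 0, i.e. 2097152/14348907 + (2097152/11160261)*q1 + (131072/531441)*q2 + (32768/98415)*q3 + (1024/2187)*q4 = 0.
  u^9: a_9 + q1*a_8 + q2*a_7 + q3*a_6 + q4*a_5 = 0, i.e. 134217728/1162261467 + (2097152/14348907)*q1 + (2097152/11160261)*q2 + (131072/531441)*q3 + (32768/98415)*q4 = 0.
Solving this linear system: q1 = -160/81, q2 = 320/243, q3 = -5120/15309, q4 = 10240/413343.
The numerator is Q*f truncated at degree 5: P0 = a_0 = -26/25; P1 = a_1 + q1*a_0 = 1912/405; P2 = a_2 + q1*a_1 + q2*a_0 = -736/135; P3 = a_3 + q1*a_2 + q2*a_1 + q3*a_0 = 169984/76545; P4 = a_4 + q1*a_3 + q2*a_2 + q3*a_1 + q4*a_0 = -570368/2066715; P5 = a_5 + q1*a_4 + q2*a_3 + q3*a_2 + q4*a_1 = 16384/6200145.


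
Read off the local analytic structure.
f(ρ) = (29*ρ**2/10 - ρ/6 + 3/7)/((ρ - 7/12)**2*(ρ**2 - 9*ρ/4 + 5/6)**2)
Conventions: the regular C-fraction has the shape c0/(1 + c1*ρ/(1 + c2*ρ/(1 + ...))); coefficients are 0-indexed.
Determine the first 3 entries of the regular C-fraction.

Taylor coefficients (expand at 0): a_0 = 15552/8575, a_1 = 4593888/300125, a_2 = 955111824/10504375.
c0 = a_0 = 15552/8575. Peel one level at a time: if S = 1 + c*ρ/S' with S'(0) = 1, then c is the ρ-coefficient of S and S' = c*ρ/(S - 1).
S_1 = c0/f = 1 + (-5317/630)*ρ + (4186163/198450)*ρ^2 + ...; c1 = -5317/630.
S_2 = c1*ρ/(S_1 - 1) = 1 + (4186163/1674855)*ρ + ...; c2 = 4186163/1674855.

The regular C-fraction coefficients are [15552/8575, -5317/630, 4186163/1674855].


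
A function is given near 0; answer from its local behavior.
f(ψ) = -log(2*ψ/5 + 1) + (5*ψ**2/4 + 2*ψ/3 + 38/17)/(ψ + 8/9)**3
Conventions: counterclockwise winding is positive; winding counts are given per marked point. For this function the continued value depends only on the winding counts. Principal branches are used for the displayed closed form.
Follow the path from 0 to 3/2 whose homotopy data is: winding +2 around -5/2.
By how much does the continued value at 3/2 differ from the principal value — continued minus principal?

The rational part is single-valued and drops out of the difference; each branch term changes only by its own monodromy.
(-1)*log(1 - ψ/(-5/2)): each positive loop around -5/2 adds 2*pi*i to the log, so winding +2 contributes (-1)*(2)*2*pi*i = -(4)*pi*i.
Summing the contributions at ψ = 3/2 gives -(4)*pi*i.

Continued minus principal equals -(4)*pi*i.


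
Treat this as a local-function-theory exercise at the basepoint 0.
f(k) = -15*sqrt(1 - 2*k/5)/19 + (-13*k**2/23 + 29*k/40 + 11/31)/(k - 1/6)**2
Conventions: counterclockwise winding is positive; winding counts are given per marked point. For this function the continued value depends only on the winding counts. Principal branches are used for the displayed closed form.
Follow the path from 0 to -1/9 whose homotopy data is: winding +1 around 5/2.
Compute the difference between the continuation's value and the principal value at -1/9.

Continued minus principal equals (2/19)*sqrt(235).

The rational part is single-valued and drops out of the difference; each branch term changes only by its own monodromy.
(-15/19)*sqrt(1 - k/(5/2)): winding +1 is odd, the square root flips sign, contributing -2*(-15/19)*sqrt(1 - (-1/9)/(5/2)) = -2*(-15/19)*sqrt(47/45) = (2/19)*sqrt(235).
Summing the contributions at k = -1/9 gives (2/19)*sqrt(235).


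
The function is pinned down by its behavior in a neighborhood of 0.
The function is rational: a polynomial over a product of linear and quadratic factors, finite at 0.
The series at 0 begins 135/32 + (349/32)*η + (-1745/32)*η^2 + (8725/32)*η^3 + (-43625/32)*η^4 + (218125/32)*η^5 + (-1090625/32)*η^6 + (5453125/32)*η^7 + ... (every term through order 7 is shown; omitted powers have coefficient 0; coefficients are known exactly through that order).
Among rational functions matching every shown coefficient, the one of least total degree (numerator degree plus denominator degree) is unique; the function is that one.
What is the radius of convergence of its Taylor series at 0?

The radius of convergence is 1/5.

No rational of total degree below 2 reproduces all 8 coefficients; solving the [1/1] Pade equations on them gives f(η) = (32*η/5 + 27/32)/(η + 1/5), whose expansion matches every shown term.
Denominator factor (η + 1/5): pole of order 1 at -1/5, modulus 1/5.
The radius of convergence is the smallest modulus among the singular points: 1/5.


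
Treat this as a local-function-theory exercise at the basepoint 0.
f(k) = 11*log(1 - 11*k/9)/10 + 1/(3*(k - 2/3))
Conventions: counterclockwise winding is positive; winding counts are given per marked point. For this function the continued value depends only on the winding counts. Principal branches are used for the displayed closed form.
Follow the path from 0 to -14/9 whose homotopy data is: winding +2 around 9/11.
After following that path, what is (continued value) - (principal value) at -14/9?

The rational part is single-valued and drops out of the difference; each branch term changes only by its own monodromy.
(11/10)*log(1 - k/(9/11)): each positive loop around 9/11 adds 2*pi*i to the log, so winding +2 contributes (11/10)*(2)*2*pi*i = (22/5)*pi*i.
Summing the contributions at k = -14/9 gives (22/5)*pi*i.

Continued minus principal equals (22/5)*pi*i.


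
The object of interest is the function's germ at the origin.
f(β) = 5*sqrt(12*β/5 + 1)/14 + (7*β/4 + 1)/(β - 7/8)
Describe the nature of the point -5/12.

The point is an algebraic (square-root) branch point.

The term (5/14)*sqrt(1 - β/(-5/12)) has argument 1 - -5/12/(-5/12) = 0 at -5/12: a square-root (algebraic, two-sheeted) branch point; the remaining terms are analytic or single-valued there.


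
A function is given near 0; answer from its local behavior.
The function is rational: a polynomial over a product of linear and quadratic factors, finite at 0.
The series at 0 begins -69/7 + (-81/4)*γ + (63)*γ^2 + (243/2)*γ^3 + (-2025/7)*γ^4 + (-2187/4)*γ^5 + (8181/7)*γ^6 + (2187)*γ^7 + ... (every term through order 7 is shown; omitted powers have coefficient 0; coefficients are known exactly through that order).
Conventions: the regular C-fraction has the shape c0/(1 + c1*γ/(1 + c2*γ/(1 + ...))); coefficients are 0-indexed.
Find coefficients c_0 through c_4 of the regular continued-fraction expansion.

Taylor coefficients (read off): a_0 = -69/7, a_1 = -81/4, a_2 = 63, a_3 = 243/2, a_4 = -2025/7.
c0 = a_0 = -69/7. Peel one level at a time: if S = 1 + c*γ/S' with S'(0) = 1, then c is the γ-coefficient of S and S' = c*γ/(S - 1).
S_1 = c0/f = 1 + (-189/92)*γ + (89817/8464)*γ^2 + ...; c1 = -189/92.
S_2 = c1*γ/(S_1 - 1) = 1 + (4277/828)*γ + (1270/81)*γ^2 + ...; c2 = 4277/828.
S_3 = c2*γ/(S_2 - 1) = 1 + (-116840/38493)*γ + (-19720752/18292729)*γ^2 + ...; c3 = -116840/38493.
S_4 = c3*γ/(S_3 - 1) = 1 + (-964602/2715895)*γ + ...; c4 = -964602/2715895.

The regular C-fraction coefficients are [-69/7, -189/92, 4277/828, -116840/38493, -964602/2715895].


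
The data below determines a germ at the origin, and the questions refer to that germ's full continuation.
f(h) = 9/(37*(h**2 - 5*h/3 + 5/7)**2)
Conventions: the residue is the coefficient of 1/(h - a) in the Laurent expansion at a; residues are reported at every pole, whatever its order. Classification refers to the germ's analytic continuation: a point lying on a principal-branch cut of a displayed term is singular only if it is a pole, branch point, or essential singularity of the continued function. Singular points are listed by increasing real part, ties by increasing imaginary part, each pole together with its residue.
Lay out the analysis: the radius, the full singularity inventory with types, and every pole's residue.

Radius of convergence at 0: (1/7)*sqrt(35).
At (5/6) - ((1/42)*sqrt(35))*i: a pole of order 2; residue ((3402/925)*sqrt(35))*i.
At (5/6) + ((1/42)*sqrt(35))*i: a pole of order 2; residue -((3402/925)*sqrt(35))*i.

Denominator factor (h**2 - 5*h/3 + 5/7)^2: discriminant -5/63, complex-conjugate roots (5/6) + ((1/42)*sqrt(35))*i and (5/6) - ((1/42)*sqrt(35))*i; poles of order 2, moduli (1/7)*sqrt(35) and (1/7)*sqrt(35).
The radius of convergence is the smallest modulus among the singular points: (1/7)*sqrt(35).
The factor h**2 - 5*h/3 + 5/7 splits as (h - a)(h - a') with a = (5/6) - ((1/42)*sqrt(35))*i, a' = (5/6) + ((1/42)*sqrt(35))*i. At the order-2 pole a set g(h) = (h - a)^2*f(h) = [9/37] / (h - a')^2.
Order-2 pole: residue = g'(a); g'((5/6) - ((1/42)*sqrt(35))*i) = ((3402/925)*sqrt(35))*i, so the residue is ((3402/925)*sqrt(35))*i.
The factor h**2 - 5*h/3 + 5/7 splits as (h - a)(h - a') with a = (5/6) + ((1/42)*sqrt(35))*i, a' = (5/6) - ((1/42)*sqrt(35))*i. At the order-2 pole a set g(h) = (h - a)^2*f(h) = [9/37] / (h - a')^2.
Order-2 pole: residue = g'(a); g'((5/6) + ((1/42)*sqrt(35))*i) = -((3402/925)*sqrt(35))*i, so the residue is -((3402/925)*sqrt(35))*i.
List the singular points by increasing real part (a conjugate pair: the negative imaginary part first).


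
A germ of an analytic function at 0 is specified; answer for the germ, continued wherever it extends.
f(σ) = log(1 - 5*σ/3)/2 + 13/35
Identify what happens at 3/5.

The point is a logarithmic branch point.

The term (1/2)*log(1 - σ/(3/5)) has argument 1 - 3/5/(3/5) = 0 at 3/5: a logarithmic (infinitely-sheeted) branch point; the remaining terms are analytic or single-valued there.


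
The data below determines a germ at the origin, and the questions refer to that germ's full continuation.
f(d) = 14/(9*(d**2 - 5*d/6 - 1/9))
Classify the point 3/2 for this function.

The point is a regular point.

Denominator factors: d**2 - 5*d/6 - 1/9 = 8/9 at d = 3/2 — none vanishes.
So the germ continues analytically to 3/2.


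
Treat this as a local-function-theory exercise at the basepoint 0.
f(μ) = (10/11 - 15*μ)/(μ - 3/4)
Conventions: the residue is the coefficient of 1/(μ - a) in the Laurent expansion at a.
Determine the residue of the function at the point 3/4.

The residue is -455/44.

At the order-1 pole 3/4 set g(μ) = (μ - (3/4))*f(μ) = 10/11 - 15*μ.
Simple pole: residue = g(a) at a = 3/4, which is -455/44.


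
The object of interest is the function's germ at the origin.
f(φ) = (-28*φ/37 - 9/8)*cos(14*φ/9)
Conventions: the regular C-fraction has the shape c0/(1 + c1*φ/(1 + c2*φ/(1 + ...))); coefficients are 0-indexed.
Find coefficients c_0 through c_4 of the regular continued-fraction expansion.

Taylor coefficients (expand at 0): a_0 = -9/8, a_1 = -28/37, a_2 = 49/36, a_3 = 2744/2997, a_4 = -2401/8748.
c0 = a_0 = -9/8. Peel one level at a time: if S = 1 + c*φ/S' with S'(0) = 1, then c is the φ-coefficient of S and S' = c*φ/(S - 1).
S_1 = c0/f = 1 + (-224/333)*φ + (20482/12321)*φ^2 + ...; c1 = -224/333.
S_2 = c1*φ/(S_1 - 1) = 1 + (1463/592)*φ + (10241/2304)*φ^2 + ...; c2 = 1463/592.
S_3 = c2*φ/(S_2 - 1) = 1 + (-259/144)*φ + (-335405/457083)*φ^2 + ...; c3 = -259/144.
S_4 = c3*φ/(S_3 - 1) = 1 + (-20720/50787)*φ + ...; c4 = -20720/50787.

The regular C-fraction coefficients are [-9/8, -224/333, 1463/592, -259/144, -20720/50787].


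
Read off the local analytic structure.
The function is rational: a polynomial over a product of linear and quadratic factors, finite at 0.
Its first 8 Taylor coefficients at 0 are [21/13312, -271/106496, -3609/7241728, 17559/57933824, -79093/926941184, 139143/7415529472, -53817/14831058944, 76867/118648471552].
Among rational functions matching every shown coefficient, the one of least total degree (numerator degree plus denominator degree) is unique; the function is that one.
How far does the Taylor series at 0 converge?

The radius of convergence is 8.

No rational of total degree below 5 reproduces all 8 coefficients; solving the [2/3] Pade equations on them gives f(j) = (-12*j**2/17 - j + 21/26)/(j + 8)**3, whose expansion matches every shown term.
Denominator factor (j + 8)^3: pole of order 3 at -8, modulus 8.
The radius of convergence is the smallest modulus among the singular points: 8.


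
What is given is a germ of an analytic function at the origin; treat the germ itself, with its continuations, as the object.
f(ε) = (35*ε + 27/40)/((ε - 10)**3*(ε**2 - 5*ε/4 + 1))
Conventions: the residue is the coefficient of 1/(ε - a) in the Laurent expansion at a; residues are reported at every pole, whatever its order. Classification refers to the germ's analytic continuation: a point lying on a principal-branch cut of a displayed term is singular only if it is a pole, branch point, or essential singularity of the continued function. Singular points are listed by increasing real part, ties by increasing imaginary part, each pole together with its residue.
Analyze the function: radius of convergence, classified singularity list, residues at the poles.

Radius of convergence at 0: 1.
At (5/8) - ((1/8)*sqrt(39))*i: a pole of order 1; residue (-7289881/295745760) - ((1431725/768938976)*sqrt(39))*i.
At (5/8) + ((1/8)*sqrt(39))*i: a pole of order 1; residue (-7289881/295745760) + ((1431725/768938976)*sqrt(39))*i.
At 10: a pole of order 3; residue 7289881/147872880.


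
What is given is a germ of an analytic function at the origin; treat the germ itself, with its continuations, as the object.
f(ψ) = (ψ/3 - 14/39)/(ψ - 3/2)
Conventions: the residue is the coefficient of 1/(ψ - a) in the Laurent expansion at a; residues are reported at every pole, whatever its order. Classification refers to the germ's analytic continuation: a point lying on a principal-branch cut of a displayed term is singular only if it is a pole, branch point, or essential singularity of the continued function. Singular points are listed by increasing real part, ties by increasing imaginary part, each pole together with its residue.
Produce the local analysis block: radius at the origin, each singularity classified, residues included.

Denominator factor (ψ - 3/2): pole of order 1 at 3/2, modulus 3/2.
The radius of convergence is the smallest modulus among the singular points: 3/2.
At the order-1 pole 3/2 set g(ψ) = (ψ - (3/2))*f(ψ) = ψ/3 - 14/39.
Simple pole: residue = g(a) at a = 3/2, which is 11/78.

Radius of convergence at 0: 3/2.
At 3/2: a pole of order 1; residue 11/78.


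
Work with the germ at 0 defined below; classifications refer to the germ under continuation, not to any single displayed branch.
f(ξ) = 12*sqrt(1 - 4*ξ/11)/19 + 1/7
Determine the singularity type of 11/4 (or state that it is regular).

The point is an algebraic (square-root) branch point.

The term (12/19)*sqrt(1 - ξ/(11/4)) has argument 1 - 11/4/(11/4) = 0 at 11/4: a square-root (algebraic, two-sheeted) branch point; the remaining terms are analytic or single-valued there.


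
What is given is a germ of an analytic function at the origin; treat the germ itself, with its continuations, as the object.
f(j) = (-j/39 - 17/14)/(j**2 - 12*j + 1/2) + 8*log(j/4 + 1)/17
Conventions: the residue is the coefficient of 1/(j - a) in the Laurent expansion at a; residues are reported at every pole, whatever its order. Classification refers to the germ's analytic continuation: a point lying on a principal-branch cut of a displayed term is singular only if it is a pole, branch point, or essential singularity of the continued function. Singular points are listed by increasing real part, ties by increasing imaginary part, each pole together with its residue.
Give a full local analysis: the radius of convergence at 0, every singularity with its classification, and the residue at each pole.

Denominator factor (j**2 - 12*j + 1/2): discriminant 142, real irrational roots 6 + (1/2)*sqrt(142) and 6 - (1/2)*sqrt(142); poles of order 1, moduli 6 + (1/2)*sqrt(142) and 6 - (1/2)*sqrt(142).
Branch term (8/17)*log(1 - j/(-4)): its argument vanishes at j = -4, a logarithmic branch point, modulus 4.
The radius of convergence is the smallest modulus among the singular points: 6 - (1/2)*sqrt(142).
The branch term is analytic at 6 - (1/2)*sqrt(142) and contributes nothing to the residue; only the rational part matters.
The factor j**2 - 12*j + 1/2 splits as (j - a)(j - a') with a = 6 - (1/2)*sqrt(142), a' = 6 + (1/2)*sqrt(142). At the order-1 pole a set g(j) = (j - a)*(rational part) = [-j/39 - 17/14] / (j - a').
Simple pole: residue = g(a) at a = 6 - (1/2)*sqrt(142), which is -1/78 + (249/25844)*sqrt(142).
The branch term is analytic at 6 + (1/2)*sqrt(142) and contributes nothing to the residue; only the rational part matters.
The factor j**2 - 12*j + 1/2 splits as (j - a)(j - a') with a = 6 + (1/2)*sqrt(142), a' = 6 - (1/2)*sqrt(142). At the order-1 pole a set g(j) = (j - a)*(rational part) = [-j/39 - 17/14] / (j - a').
Simple pole: residue = g(a) at a = 6 + (1/2)*sqrt(142), which is -1/78 - (249/25844)*sqrt(142).
List the singular points by increasing real part (a conjugate pair: the negative imaginary part first).

Radius of convergence at 0: 6 - (1/2)*sqrt(142).
At -4: a logarithmic branch point.
At 6 - (1/2)*sqrt(142): a pole of order 1; residue -1/78 + (249/25844)*sqrt(142).
At 6 + (1/2)*sqrt(142): a pole of order 1; residue -1/78 - (249/25844)*sqrt(142).


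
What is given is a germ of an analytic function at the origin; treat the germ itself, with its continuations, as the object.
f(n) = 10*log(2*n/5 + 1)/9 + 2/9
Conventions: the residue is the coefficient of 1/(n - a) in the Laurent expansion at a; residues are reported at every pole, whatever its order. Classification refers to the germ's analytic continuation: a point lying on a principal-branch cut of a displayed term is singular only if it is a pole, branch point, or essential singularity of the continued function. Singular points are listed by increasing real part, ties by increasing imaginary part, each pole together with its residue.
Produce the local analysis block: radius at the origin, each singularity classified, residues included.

Branch term (10/9)*log(1 - n/(-5/2)): its argument vanishes at n = -5/2, a logarithmic branch point, modulus 5/2.
The radius of convergence is the smallest modulus among the singular points: 5/2.

Radius of convergence at 0: 5/2.
At -5/2: a logarithmic branch point.


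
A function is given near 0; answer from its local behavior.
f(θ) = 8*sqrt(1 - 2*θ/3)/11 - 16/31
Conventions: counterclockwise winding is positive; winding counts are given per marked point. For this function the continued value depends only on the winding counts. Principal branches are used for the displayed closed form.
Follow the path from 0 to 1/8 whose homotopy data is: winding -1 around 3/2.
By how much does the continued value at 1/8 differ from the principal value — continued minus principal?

The rational part is single-valued and drops out of the difference; each branch term changes only by its own monodromy.
(8/11)*sqrt(1 - θ/(3/2)): winding -1 is odd, the square root flips sign, contributing -2*(8/11)*sqrt(1 - (1/8)/(3/2)) = -2*(8/11)*sqrt(11/12) = -(8/33)*sqrt(33).
Summing the contributions at θ = 1/8 gives -(8/33)*sqrt(33).

Continued minus principal equals -(8/33)*sqrt(33).


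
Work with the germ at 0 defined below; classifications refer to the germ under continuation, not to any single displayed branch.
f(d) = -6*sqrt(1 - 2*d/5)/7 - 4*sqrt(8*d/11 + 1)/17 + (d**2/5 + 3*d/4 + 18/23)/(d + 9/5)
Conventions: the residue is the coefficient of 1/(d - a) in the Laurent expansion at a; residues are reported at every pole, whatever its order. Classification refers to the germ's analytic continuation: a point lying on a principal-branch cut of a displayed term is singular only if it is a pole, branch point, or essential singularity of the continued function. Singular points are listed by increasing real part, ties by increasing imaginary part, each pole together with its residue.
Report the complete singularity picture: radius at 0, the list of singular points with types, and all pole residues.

Radius of convergence at 0: 11/8.
At -9/5: a pole of order 1; residue 927/11500.
At -11/8: an algebraic (square-root) branch point.
At 5/2: an algebraic (square-root) branch point.

Denominator factor (d + 9/5): pole of order 1 at -9/5, modulus 9/5.
Branch term (-4/17)*sqrt(1 - d/(-11/8)): its argument vanishes at d = -11/8, a square-root branch point, modulus 11/8.
Branch term (-6/7)*sqrt(1 - d/(5/2)): its argument vanishes at d = 5/2, a square-root branch point, modulus 5/2.
The radius of convergence is the smallest modulus among the singular points: 11/8.
The branch terms are analytic at -9/5 and contribute nothing to the residue; only the rational part matters.
At the order-1 pole -9/5 set g(d) = (d - (-9/5))*(rational part) = d**2/5 + 3*d/4 + 18/23.
Simple pole: residue = g(a) at a = -9/5, which is 927/11500.
List the singular points by increasing real part (a conjugate pair: the negative imaginary part first).


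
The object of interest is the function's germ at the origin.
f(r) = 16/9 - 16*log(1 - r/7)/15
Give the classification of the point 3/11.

The point is a regular point.

There is no denominator, hence no pole anywhere.
Branch term log(1 - r/(7)): argument at 3/11 is 74/77, nonzero, so 3/11 is not its branch point (a point on a principal cut is still regular for the continued germ).
So the germ continues analytically to 3/11.


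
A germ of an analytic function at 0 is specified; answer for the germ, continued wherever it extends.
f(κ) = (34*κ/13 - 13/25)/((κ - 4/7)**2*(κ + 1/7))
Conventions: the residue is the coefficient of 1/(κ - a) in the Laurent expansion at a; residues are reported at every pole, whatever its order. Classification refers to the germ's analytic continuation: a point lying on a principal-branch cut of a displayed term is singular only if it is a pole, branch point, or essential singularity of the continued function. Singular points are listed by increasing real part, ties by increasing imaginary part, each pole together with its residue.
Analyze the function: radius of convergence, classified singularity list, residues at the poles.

Denominator factor (κ + 1/7): pole of order 1 at -1/7, modulus 1/7.
Denominator factor (κ - 4/7)^2: pole of order 2 at 4/7, modulus 4/7.
The radius of convergence is the smallest modulus among the singular points: 1/7.
At the order-1 pole -1/7 set g(κ) = (κ - (-1/7))*f(κ) = (34*κ/13 - 13/25)/(κ - 4/7)**2.
Simple pole: residue = g(a) at a = -1/7, which is -14231/8125.
At the order-2 pole 4/7 set g(κ) = (κ - (4/7))^2*f(κ) = (34*κ/13 - 13/25)/(κ + 1/7).
Order-2 pole: residue = g'(a); g'(4/7) = 14231/8125, so the residue is 14231/8125.
List the singular points by increasing real part (a conjugate pair: the negative imaginary part first).

Radius of convergence at 0: 1/7.
At -1/7: a pole of order 1; residue -14231/8125.
At 4/7: a pole of order 2; residue 14231/8125.


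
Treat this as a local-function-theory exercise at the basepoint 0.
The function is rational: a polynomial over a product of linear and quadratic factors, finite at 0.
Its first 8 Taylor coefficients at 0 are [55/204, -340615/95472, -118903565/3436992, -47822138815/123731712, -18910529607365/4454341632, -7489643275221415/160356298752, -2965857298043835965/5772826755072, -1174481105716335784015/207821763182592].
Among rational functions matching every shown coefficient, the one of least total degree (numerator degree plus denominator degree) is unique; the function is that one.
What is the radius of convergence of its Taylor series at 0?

No rational of total degree below 4 reproduces all 8 coefficients; solving the [1/3] Pade equations on them gives f(y) = (1/17 - 18*y/13)/((y - 1/11)*(y**2 - 5*y/3 - 12/5)), whose expansion matches every shown term.
Denominator factor (y**2 - 5*y/3 - 12/5): discriminant 557/45, real irrational roots 5/6 + (1/30)*sqrt(2785) and 5/6 - (1/30)*sqrt(2785); poles of order 1, moduli 5/6 + (1/30)*sqrt(2785) and -5/6 + (1/30)*sqrt(2785).
Denominator factor (y - 1/11): pole of order 1 at 1/11, modulus 1/11.
The radius of convergence is the smallest modulus among the singular points: 1/11.

The radius of convergence is 1/11.
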